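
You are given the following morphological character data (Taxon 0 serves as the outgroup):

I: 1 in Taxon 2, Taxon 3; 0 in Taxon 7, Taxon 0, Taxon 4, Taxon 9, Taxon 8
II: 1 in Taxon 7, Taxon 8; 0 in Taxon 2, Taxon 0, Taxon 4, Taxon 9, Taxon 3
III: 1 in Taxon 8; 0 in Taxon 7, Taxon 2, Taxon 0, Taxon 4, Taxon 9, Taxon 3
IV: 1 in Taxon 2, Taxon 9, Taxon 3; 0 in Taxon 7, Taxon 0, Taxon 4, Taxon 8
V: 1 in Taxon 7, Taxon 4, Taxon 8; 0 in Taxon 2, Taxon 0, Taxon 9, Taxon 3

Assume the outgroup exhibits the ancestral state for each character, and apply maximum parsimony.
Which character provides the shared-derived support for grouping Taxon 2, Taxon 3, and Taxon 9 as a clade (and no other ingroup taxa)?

IV

The outgroup has state '0' for every character, so '1' is the derived state throughout.
Only Taxon 2 and Taxon 3 show the derived state '1' for I, supporting them as a clade.
II: derived state '1' in Taxon 7 and Taxon 8 only — synapomorphy for {Taxon 7, Taxon 8}.
III: derived state '1' in Taxon 8 only — an autapomorphy, so it tells us nothing about relationships among taxa.
Only Taxon 2, Taxon 3, and Taxon 9 show the derived state '1' for IV, supporting them as a clade.
Only Taxon 4, Taxon 7, and Taxon 8 show the derived state '1' for V, supporting them as a clade.
Most parsimonious ingroup topology: (((Taxon 8,Taxon 7),Taxon 4),((Taxon 3,Taxon 2),Taxon 9)).
The clade {Taxon 2, Taxon 3, Taxon 9} is supported by IV: its derived state '1' occurs in exactly those taxa and in no other taxon (including the outgroup).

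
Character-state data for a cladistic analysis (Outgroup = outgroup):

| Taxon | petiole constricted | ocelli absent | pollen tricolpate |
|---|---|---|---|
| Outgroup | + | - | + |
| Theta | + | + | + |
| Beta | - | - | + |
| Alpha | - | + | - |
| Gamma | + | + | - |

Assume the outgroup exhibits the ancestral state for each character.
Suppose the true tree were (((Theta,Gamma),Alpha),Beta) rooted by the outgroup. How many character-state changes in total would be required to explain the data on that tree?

5

Map each character onto (((Theta,Gamma),Alpha),Beta) (rooted by Outgroup) and count the minimum state changes it requires (Fitch parsimony):
petiole constricted: 2; ocelli absent: 1; pollen tricolpate: 2.
Total tree length = 5.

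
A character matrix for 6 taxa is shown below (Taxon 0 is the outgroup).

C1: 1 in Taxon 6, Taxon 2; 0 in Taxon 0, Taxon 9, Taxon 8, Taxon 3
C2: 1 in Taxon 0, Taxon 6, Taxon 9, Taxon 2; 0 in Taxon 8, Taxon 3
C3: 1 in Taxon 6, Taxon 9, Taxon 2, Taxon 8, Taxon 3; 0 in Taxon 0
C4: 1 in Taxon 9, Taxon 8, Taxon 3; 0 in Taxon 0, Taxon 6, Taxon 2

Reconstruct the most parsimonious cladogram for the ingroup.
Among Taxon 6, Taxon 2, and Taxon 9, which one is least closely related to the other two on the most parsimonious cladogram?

Character polarity is set by the outgroup: the derived state is whichever differs from the outgroup's state, so for C2 the derived state is '0', and for the remaining characters it is '1'.
C1: derived state '1' in Taxon 2 and Taxon 6 only — synapomorphy for {Taxon 2, Taxon 6}.
Only Taxon 3 and Taxon 8 show the derived state '0' for C2, supporting them as a clade.
C3 (derived state '1') is shared by all ingroup taxa — unites the whole ingroup.
C4 (derived state '1') is shared by Taxon 3, Taxon 8, and Taxon 9 — a synapomorphy uniting that clade.
Most parsimonious ingroup topology: ((Taxon 6,Taxon 2),(Taxon 9,(Taxon 8,Taxon 3))).
Taxon 6 and Taxon 2 share a more recent common ancestor with each other than either does with Taxon 9, so Taxon 9 is the least closely related of the three.

Taxon 9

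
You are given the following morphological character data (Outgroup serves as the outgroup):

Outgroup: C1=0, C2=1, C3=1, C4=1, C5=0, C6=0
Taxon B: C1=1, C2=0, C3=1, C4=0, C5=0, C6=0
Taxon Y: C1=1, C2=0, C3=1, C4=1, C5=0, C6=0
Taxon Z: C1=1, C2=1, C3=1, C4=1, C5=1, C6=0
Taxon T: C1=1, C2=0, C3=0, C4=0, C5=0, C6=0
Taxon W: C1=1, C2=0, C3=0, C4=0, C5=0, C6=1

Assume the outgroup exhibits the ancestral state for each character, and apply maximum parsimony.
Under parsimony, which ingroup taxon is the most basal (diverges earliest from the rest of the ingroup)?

Taxon Z

Character polarity is set by the outgroup: the derived state is whichever differs from the outgroup's state, so for C2, C3, C4 the derived state is '0', and for the remaining characters it is '1'.
C1 (derived state '1') is shared by all ingroup taxa — unites the whole ingroup.
C2 (derived state '0') is shared by Taxon B, Taxon T, Taxon W, and Taxon Y — a synapomorphy uniting that clade.
C3: derived state '0' in Taxon T and Taxon W only — synapomorphy for {Taxon T, Taxon W}.
C4: derived state '0' in Taxon B, Taxon T, and Taxon W only — synapomorphy for {Taxon B, Taxon T, Taxon W}.
C5 (derived state '1') is unique to Taxon Z (autapomorphy; uninformative for grouping).
C6 (derived state '1') is unique to Taxon W (autapomorphy; uninformative for grouping).
Most parsimonious ingroup topology: (((Taxon B,(Taxon T,Taxon W)),Taxon Y),Taxon Z).
Taxon Z is sister to the clade containing all other ingroup taxa, so it is the earliest-diverging (most basal) ingroup lineage.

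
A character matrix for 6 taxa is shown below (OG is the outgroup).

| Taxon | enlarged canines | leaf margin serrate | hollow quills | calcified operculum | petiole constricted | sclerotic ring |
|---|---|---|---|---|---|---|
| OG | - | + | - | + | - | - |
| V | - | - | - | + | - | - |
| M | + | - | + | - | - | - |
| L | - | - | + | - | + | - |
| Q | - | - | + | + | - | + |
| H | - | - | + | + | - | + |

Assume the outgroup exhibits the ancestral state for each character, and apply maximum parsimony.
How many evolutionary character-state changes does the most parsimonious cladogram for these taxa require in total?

Character polarity is set by the outgroup: the derived state is whichever differs from the outgroup's state, so for leaf margin serrate, calcified operculum the derived state is '-', and for the remaining characters it is '+'.
enlarged canines: derived state '+' in M only — an autapomorphy, so it tells us nothing about relationships among taxa.
All ingroup taxa share the derived state '-' for leaf margin serrate; it defines the ingroup but does not resolve relationships within it.
hollow quills: derived state '+' in H, L, M, and Q only — synapomorphy for {H, L, M, Q}.
calcified operculum (derived state '-') is shared by L and M — a synapomorphy uniting that clade.
petiole constricted: derived state '+' in L only — an autapomorphy, so it tells us nothing about relationships among taxa.
sclerotic ring (derived state '+') is shared by H and Q — a synapomorphy uniting that clade.
Most parsimonious ingroup topology: (V,((M,L),(Q,H))).
Changes per character on this tree: enlarged canines: 1; leaf margin serrate: 1; hollow quills: 1; calcified operculum: 1; petiole constricted: 1; sclerotic ring: 1.
Total = 6.

6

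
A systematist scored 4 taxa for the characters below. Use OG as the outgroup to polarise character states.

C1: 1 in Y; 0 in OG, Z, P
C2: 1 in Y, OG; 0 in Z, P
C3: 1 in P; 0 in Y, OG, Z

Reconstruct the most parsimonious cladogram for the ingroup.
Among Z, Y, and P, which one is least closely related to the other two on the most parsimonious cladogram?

Y

Character polarity is set by the outgroup: the derived state is whichever differs from the outgroup's state, so for C2 the derived state is '0', and for the remaining characters it is '1'.
C1 (derived state '1') is unique to Y (autapomorphy; uninformative for grouping).
C2 (derived state '0') is shared by P and Z — a synapomorphy uniting that clade.
C3 (derived state '1') is unique to P (autapomorphy; uninformative for grouping).
Most parsimonious ingroup topology: (Y,(P,Z)).
Z and P share a more recent common ancestor with each other than either does with Y, so Y is the least closely related of the three.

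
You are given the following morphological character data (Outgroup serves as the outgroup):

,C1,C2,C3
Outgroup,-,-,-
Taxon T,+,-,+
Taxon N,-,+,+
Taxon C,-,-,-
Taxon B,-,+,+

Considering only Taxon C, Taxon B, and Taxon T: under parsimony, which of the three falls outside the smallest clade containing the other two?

The outgroup has state '-' for every character, so '+' is the derived state throughout.
C1: derived state '+' in Taxon T only — an autapomorphy, so it tells us nothing about relationships among taxa.
Only Taxon B and Taxon N show the derived state '+' for C2, supporting them as a clade.
C3: derived state '+' in Taxon B, Taxon N, and Taxon T only — synapomorphy for {Taxon B, Taxon N, Taxon T}.
Most parsimonious ingroup topology: ((Taxon T,(Taxon N,Taxon B)),Taxon C).
Taxon T and Taxon B share a more recent common ancestor with each other than either does with Taxon C, so Taxon C is the least closely related of the three.

Taxon C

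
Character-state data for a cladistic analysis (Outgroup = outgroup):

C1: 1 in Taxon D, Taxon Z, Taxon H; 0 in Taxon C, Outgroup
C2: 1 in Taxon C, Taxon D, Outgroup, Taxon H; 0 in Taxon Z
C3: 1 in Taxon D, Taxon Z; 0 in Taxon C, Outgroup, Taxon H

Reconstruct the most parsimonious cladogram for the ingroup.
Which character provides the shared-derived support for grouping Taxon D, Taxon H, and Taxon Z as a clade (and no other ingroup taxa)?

Character polarity is set by the outgroup: the derived state is whichever differs from the outgroup's state, so for C2 the derived state is '0', and for the remaining characters it is '1'.
Only Taxon D, Taxon H, and Taxon Z show the derived state '1' for C1, supporting them as a clade.
C2: derived state '0' in Taxon Z only — an autapomorphy, so it tells us nothing about relationships among taxa.
Only Taxon D and Taxon Z show the derived state '1' for C3, supporting them as a clade.
Most parsimonious ingroup topology: (((Taxon Z,Taxon D),Taxon H),Taxon C).
The clade {Taxon D, Taxon H, Taxon Z} is supported by C1: its derived state '1' occurs in exactly those taxa and in no other taxon (including the outgroup).

C1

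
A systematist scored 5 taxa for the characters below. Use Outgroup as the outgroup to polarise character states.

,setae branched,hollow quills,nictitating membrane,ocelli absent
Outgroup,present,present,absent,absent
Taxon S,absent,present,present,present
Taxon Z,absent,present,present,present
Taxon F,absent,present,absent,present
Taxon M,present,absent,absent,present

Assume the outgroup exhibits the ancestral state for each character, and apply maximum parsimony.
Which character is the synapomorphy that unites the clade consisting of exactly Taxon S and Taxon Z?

Character polarity is set by the outgroup: the derived state is whichever differs from the outgroup's state, so for setae branched, hollow quills the derived state is 'absent', and for the remaining characters it is 'present'.
setae branched (derived state 'absent') is shared by Taxon F, Taxon S, and Taxon Z — a synapomorphy uniting that clade.
hollow quills (derived state 'absent') is unique to Taxon M (autapomorphy; uninformative for grouping).
nictitating membrane: derived state 'present' in Taxon S and Taxon Z only — synapomorphy for {Taxon S, Taxon Z}.
All ingroup taxa share the derived state 'present' for ocelli absent; it defines the ingroup but does not resolve relationships within it.
Most parsimonious ingroup topology: (((Taxon S,Taxon Z),Taxon F),Taxon M).
The clade {Taxon S, Taxon Z} is supported by nictitating membrane: its derived state 'present' occurs in exactly those taxa and in no other taxon (including the outgroup).

nictitating membrane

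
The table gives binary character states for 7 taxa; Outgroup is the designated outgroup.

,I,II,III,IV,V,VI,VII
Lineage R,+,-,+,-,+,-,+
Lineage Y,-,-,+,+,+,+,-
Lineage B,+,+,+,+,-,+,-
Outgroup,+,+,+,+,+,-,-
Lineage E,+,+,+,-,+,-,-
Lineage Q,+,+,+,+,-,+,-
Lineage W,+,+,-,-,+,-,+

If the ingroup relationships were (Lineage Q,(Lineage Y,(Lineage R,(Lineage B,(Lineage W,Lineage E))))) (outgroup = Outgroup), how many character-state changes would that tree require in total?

Map each character onto (Lineage Q,(Lineage Y,(Lineage R,(Lineage B,(Lineage W,Lineage E))))) (rooted by Outgroup) and count the minimum state changes it requires (Fitch parsimony):
I: 1; II: 2; III: 1; IV: 2; V: 2; VI: 3; VII: 2.
Total tree length = 13.

13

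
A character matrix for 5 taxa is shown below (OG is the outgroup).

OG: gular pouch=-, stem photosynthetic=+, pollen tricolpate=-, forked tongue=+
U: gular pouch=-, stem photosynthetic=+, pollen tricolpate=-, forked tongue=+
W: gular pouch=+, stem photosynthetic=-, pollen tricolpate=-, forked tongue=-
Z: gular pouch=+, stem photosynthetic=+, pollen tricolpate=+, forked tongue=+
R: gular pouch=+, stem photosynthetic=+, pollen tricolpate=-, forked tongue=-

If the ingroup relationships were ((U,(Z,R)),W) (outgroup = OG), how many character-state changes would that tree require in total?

Map each character onto ((U,(Z,R)),W) (rooted by OG) and count the minimum state changes it requires (Fitch parsimony):
gular pouch: 2; stem photosynthetic: 1; pollen tricolpate: 1; forked tongue: 2.
Total tree length = 6.

6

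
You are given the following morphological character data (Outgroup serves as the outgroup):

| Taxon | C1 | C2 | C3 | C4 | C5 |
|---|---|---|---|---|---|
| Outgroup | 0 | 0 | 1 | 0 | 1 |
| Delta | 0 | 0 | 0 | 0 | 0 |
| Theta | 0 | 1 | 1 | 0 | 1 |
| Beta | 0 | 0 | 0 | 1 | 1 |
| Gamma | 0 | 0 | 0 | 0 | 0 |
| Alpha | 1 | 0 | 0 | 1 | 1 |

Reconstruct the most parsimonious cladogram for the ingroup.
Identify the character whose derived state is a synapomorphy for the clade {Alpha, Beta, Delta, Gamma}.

Character polarity is set by the outgroup: the derived state is whichever differs from the outgroup's state, so for C3, C5 the derived state is '0', and for the remaining characters it is '1'.
C1 (derived state '1') is unique to Alpha (autapomorphy; uninformative for grouping).
C2: derived state '1' in Theta only — an autapomorphy, so it tells us nothing about relationships among taxa.
C3: derived state '0' in Alpha, Beta, Delta, and Gamma only — synapomorphy for {Alpha, Beta, Delta, Gamma}.
C4: derived state '1' in Alpha and Beta only — synapomorphy for {Alpha, Beta}.
Only Delta and Gamma show the derived state '0' for C5, supporting them as a clade.
Most parsimonious ingroup topology: (((Delta,Gamma),(Beta,Alpha)),Theta).
The clade {Alpha, Beta, Delta, Gamma} is supported by C3: its derived state '0' occurs in exactly those taxa and in no other taxon (including the outgroup).

C3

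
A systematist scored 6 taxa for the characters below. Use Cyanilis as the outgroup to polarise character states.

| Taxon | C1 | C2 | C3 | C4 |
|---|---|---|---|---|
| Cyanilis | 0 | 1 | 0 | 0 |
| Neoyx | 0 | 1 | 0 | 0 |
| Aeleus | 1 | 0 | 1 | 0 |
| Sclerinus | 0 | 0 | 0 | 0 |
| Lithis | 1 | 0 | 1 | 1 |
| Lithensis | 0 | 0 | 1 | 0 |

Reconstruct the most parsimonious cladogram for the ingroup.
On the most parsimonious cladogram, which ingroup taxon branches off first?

Character polarity is set by the outgroup: the derived state is whichever differs from the outgroup's state, so for C2 the derived state is '0', and for the remaining characters it is '1'.
C1: derived state '1' in Aeleus and Lithis only — synapomorphy for {Aeleus, Lithis}.
Only Aeleus, Lithensis, Lithis, and Sclerinus show the derived state '0' for C2, supporting them as a clade.
Only Aeleus, Lithensis, and Lithis show the derived state '1' for C3, supporting them as a clade.
C4: derived state '1' in Lithis only — an autapomorphy, so it tells us nothing about relationships among taxa.
Most parsimonious ingroup topology: (Neoyx,(((Aeleus,Lithis),Lithensis),Sclerinus)).
Neoyx is sister to the clade containing all other ingroup taxa, so it is the earliest-diverging (most basal) ingroup lineage.

Neoyx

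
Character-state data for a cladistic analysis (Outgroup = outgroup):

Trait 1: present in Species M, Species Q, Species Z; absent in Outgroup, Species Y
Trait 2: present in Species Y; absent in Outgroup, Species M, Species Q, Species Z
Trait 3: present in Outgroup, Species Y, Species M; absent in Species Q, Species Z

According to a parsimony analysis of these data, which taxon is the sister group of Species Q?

Character polarity is set by the outgroup: the derived state is whichever differs from the outgroup's state, so for Trait 3 the derived state is 'absent', and for the remaining characters it is 'present'.
Only Species M, Species Q, and Species Z show the derived state 'present' for Trait 1, supporting them as a clade.
Trait 2: derived state 'present' in Species Y only — an autapomorphy, so it tells us nothing about relationships among taxa.
Trait 3: derived state 'absent' in Species Q and Species Z only — synapomorphy for {Species Q, Species Z}.
Most parsimonious ingroup topology: (Species Y,(Species M,(Species Q,Species Z))).
Species Q and Species Z form a cherry on this tree, so they are sister taxa.

Species Z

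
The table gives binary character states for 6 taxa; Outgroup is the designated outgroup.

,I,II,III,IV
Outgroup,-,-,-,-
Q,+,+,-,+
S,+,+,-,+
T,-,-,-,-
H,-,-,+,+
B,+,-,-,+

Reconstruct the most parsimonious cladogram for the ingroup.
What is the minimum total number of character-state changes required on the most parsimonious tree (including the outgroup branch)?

4

The outgroup has state '-' for every character, so '+' is the derived state throughout.
I (derived state '+') is shared by B, Q, and S — a synapomorphy uniting that clade.
II (derived state '+') is shared by Q and S — a synapomorphy uniting that clade.
III (derived state '+') is unique to H (autapomorphy; uninformative for grouping).
Only B, H, Q, and S show the derived state '+' for IV, supporting them as a clade.
Most parsimonious ingroup topology: ((((Q,S),B),H),T).
Changes per character on this tree: I: 1; II: 1; III: 1; IV: 1.
Total = 4.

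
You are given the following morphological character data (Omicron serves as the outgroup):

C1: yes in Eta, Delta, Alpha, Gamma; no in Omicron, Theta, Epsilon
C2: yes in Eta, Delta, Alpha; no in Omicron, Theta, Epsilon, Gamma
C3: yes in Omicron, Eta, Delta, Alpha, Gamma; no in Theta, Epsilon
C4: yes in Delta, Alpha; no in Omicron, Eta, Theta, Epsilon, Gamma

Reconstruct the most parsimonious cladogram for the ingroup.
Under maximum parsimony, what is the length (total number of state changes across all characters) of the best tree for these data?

4

Character polarity is set by the outgroup: the derived state is whichever differs from the outgroup's state, so for C3 the derived state is 'no', and for the remaining characters it is 'yes'.
C1 (derived state 'yes') is shared by Alpha, Delta, Eta, and Gamma — a synapomorphy uniting that clade.
C2 (derived state 'yes') is shared by Alpha, Delta, and Eta — a synapomorphy uniting that clade.
Only Epsilon and Theta show the derived state 'no' for C3, supporting them as a clade.
C4 (derived state 'yes') is shared by Alpha and Delta — a synapomorphy uniting that clade.
Most parsimonious ingroup topology: (((Eta,(Delta,Alpha)),Gamma),(Theta,Epsilon)).
Changes per character on this tree: C1: 1; C2: 1; C3: 1; C4: 1.
Total = 4.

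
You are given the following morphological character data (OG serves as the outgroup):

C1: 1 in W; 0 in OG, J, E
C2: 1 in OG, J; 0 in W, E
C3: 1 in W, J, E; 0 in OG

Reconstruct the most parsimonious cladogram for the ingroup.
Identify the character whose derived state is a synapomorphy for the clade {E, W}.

C2

Character polarity is set by the outgroup: the derived state is whichever differs from the outgroup's state, so for C2 the derived state is '0', and for the remaining characters it is '1'.
C1 (derived state '1') is unique to W (autapomorphy; uninformative for grouping).
Only E and W show the derived state '0' for C2, supporting them as a clade.
C3 (derived state '1') is shared by all ingroup taxa — unites the whole ingroup.
Most parsimonious ingroup topology: ((W,E),J).
The clade {E, W} is supported by C2: its derived state '0' occurs in exactly those taxa and in no other taxon (including the outgroup).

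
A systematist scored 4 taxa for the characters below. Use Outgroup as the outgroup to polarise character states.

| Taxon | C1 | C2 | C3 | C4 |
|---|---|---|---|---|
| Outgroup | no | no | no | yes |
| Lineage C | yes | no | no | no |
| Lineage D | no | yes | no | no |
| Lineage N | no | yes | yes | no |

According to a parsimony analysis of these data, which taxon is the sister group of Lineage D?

Lineage N

Character polarity is set by the outgroup: the derived state is whichever differs from the outgroup's state, so for C4 the derived state is 'no', and for the remaining characters it is 'yes'.
C1: derived state 'yes' in Lineage C only — an autapomorphy, so it tells us nothing about relationships among taxa.
C2 (derived state 'yes') is shared by Lineage D and Lineage N — a synapomorphy uniting that clade.
C3: derived state 'yes' in Lineage N only — an autapomorphy, so it tells us nothing about relationships among taxa.
C4 (derived state 'no') is shared by all ingroup taxa — unites the whole ingroup.
Most parsimonious ingroup topology: (Lineage C,(Lineage D,Lineage N)).
Lineage D and Lineage N form a cherry on this tree, so they are sister taxa.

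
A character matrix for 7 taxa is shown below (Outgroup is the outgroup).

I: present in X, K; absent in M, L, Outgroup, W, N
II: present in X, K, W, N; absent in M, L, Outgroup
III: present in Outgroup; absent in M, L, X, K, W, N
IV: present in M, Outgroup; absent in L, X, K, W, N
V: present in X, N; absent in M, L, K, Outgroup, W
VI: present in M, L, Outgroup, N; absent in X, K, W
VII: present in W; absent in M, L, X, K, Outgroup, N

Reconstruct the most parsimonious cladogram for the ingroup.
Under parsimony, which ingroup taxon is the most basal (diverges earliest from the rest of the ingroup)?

M

Character polarity is set by the outgroup: the derived state is whichever differs from the outgroup's state, so for III, IV, VI the derived state is 'absent', and for the remaining characters it is 'present'.
I: derived state 'present' in K and X only — synapomorphy for {K, X}.
II: derived state 'present' in K, N, W, and X only — synapomorphy for {K, N, W, X}.
All ingroup taxa share the derived state 'absent' for III; it defines the ingroup but does not resolve relationships within it.
IV (derived state 'absent') is shared by K, L, N, W, and X — a synapomorphy uniting that clade.
V (state 'present') occurs in N and X but conflicts with the nesting implied by the other characters — most parsimoniously interpreted as homoplasy.
Only K, W, and X show the derived state 'absent' for VI, supporting them as a clade.
VII (derived state 'present') is unique to W (autapomorphy; uninformative for grouping).
Most parsimonious ingroup topology: ((((W,(K,X)),N),L),M).
M is sister to the clade containing all other ingroup taxa, so it is the earliest-diverging (most basal) ingroup lineage.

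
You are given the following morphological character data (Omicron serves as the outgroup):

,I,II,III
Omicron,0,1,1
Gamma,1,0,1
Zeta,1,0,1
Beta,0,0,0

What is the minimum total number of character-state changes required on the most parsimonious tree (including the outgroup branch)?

Character polarity is set by the outgroup: the derived state is whichever differs from the outgroup's state, so for II, III the derived state is '0', and for the remaining characters it is '1'.
I: derived state '1' in Gamma and Zeta only — synapomorphy for {Gamma, Zeta}.
All ingroup taxa share the derived state '0' for II; it defines the ingroup but does not resolve relationships within it.
III (derived state '0') is unique to Beta (autapomorphy; uninformative for grouping).
Most parsimonious ingroup topology: ((Gamma,Zeta),Beta).
Changes per character on this tree: I: 1; II: 1; III: 1.
Total = 3.

3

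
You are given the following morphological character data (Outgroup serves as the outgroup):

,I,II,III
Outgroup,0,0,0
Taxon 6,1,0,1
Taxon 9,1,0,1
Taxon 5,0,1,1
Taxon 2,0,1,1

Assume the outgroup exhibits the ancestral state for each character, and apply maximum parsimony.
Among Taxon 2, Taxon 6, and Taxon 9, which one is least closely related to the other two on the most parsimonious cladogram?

The outgroup has state '0' for every character, so '1' is the derived state throughout.
I: derived state '1' in Taxon 6 and Taxon 9 only — synapomorphy for {Taxon 6, Taxon 9}.
II: derived state '1' in Taxon 2 and Taxon 5 only — synapomorphy for {Taxon 2, Taxon 5}.
All ingroup taxa share the derived state '1' for III; it defines the ingroup but does not resolve relationships within it.
Most parsimonious ingroup topology: ((Taxon 6,Taxon 9),(Taxon 5,Taxon 2)).
Taxon 9 and Taxon 6 share a more recent common ancestor with each other than either does with Taxon 2, so Taxon 2 is the least closely related of the three.

Taxon 2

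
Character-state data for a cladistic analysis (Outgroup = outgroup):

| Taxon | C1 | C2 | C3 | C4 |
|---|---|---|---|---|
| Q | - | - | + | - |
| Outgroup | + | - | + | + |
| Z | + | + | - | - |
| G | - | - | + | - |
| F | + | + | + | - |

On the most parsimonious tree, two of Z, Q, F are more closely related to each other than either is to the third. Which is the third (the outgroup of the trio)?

Q

Character polarity is set by the outgroup: the derived state is whichever differs from the outgroup's state, so for C1, C3, C4 the derived state is '-', and for the remaining characters it is '+'.
Only G and Q show the derived state '-' for C1, supporting them as a clade.
C2 (derived state '+') is shared by F and Z — a synapomorphy uniting that clade.
C3: derived state '-' in Z only — an autapomorphy, so it tells us nothing about relationships among taxa.
All ingroup taxa share the derived state '-' for C4; it defines the ingroup but does not resolve relationships within it.
Most parsimonious ingroup topology: ((Q,G),(F,Z)).
Z and F share a more recent common ancestor with each other than either does with Q, so Q is the least closely related of the three.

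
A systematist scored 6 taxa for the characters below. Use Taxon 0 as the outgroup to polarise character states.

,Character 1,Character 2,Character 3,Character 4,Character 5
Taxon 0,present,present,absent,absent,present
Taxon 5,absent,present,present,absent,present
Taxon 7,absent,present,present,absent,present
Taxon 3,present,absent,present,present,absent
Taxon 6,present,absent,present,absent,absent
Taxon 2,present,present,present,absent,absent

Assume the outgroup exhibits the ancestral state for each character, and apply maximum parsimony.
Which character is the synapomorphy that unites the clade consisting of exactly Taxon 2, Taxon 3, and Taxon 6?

Character 5

Character polarity is set by the outgroup: the derived state is whichever differs from the outgroup's state, so for Character 1, Character 2, Character 5 the derived state is 'absent', and for the remaining characters it is 'present'.
Character 1 (derived state 'absent') is shared by Taxon 5 and Taxon 7 — a synapomorphy uniting that clade.
Only Taxon 3 and Taxon 6 show the derived state 'absent' for Character 2, supporting them as a clade.
All ingroup taxa share the derived state 'present' for Character 3; it defines the ingroup but does not resolve relationships within it.
Character 4 (derived state 'present') is unique to Taxon 3 (autapomorphy; uninformative for grouping).
Character 5 (derived state 'absent') is shared by Taxon 2, Taxon 3, and Taxon 6 — a synapomorphy uniting that clade.
Most parsimonious ingroup topology: ((Taxon 5,Taxon 7),((Taxon 3,Taxon 6),Taxon 2)).
The clade {Taxon 2, Taxon 3, Taxon 6} is supported by Character 5: its derived state 'absent' occurs in exactly those taxa and in no other taxon (including the outgroup).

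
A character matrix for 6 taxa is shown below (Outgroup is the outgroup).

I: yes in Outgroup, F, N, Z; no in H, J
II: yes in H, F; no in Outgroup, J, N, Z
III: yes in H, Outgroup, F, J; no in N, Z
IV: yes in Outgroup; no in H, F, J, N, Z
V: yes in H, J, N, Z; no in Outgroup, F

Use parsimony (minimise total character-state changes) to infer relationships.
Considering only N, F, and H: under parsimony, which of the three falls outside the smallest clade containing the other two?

F

Character polarity is set by the outgroup: the derived state is whichever differs from the outgroup's state, so for I, III, IV the derived state is 'no', and for the remaining characters it is 'yes'.
Only H and J show the derived state 'no' for I, supporting them as a clade.
II (state 'yes') occurs in F and H but conflicts with the nesting implied by the other characters — most parsimoniously interpreted as homoplasy.
Only N and Z show the derived state 'no' for III, supporting them as a clade.
IV (derived state 'no') is shared by all ingroup taxa — unites the whole ingroup.
V (derived state 'yes') is shared by H, J, N, and Z — a synapomorphy uniting that clade.
Most parsimonious ingroup topology: (((J,H),(Z,N)),F).
N and H share a more recent common ancestor with each other than either does with F, so F is the least closely related of the three.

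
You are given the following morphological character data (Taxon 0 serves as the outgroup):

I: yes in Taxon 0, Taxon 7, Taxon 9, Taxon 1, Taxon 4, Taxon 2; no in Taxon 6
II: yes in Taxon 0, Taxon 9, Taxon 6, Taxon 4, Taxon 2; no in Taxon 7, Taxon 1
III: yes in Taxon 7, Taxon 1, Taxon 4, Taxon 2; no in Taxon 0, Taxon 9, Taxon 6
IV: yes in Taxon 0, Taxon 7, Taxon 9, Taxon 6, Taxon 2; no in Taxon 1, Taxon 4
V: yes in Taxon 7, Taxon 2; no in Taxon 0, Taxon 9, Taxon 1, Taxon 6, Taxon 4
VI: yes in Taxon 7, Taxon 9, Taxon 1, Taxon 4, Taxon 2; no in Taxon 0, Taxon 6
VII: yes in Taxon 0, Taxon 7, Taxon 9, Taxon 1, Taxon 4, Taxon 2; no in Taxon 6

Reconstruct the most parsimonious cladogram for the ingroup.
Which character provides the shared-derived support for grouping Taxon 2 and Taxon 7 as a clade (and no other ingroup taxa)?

Character polarity is set by the outgroup: the derived state is whichever differs from the outgroup's state, so for I, II, IV, VII the derived state is 'no', and for the remaining characters it is 'yes'.
I (derived state 'no') is unique to Taxon 6 (autapomorphy; uninformative for grouping).
II groups Taxon 1 and Taxon 7, which is incompatible with the clades supported by the remaining characters; treating it as convergent (homoplasy) costs fewer steps than any alternative tree.
III: derived state 'yes' in Taxon 1, Taxon 2, Taxon 4, and Taxon 7 only — synapomorphy for {Taxon 1, Taxon 2, Taxon 4, Taxon 7}.
IV (derived state 'no') is shared by Taxon 1 and Taxon 4 — a synapomorphy uniting that clade.
V (derived state 'yes') is shared by Taxon 2 and Taxon 7 — a synapomorphy uniting that clade.
VI: derived state 'yes' in Taxon 1, Taxon 2, Taxon 4, Taxon 7, and Taxon 9 only — synapomorphy for {Taxon 1, Taxon 2, Taxon 4, Taxon 7, Taxon 9}.
VII: derived state 'no' in Taxon 6 only — an autapomorphy, so it tells us nothing about relationships among taxa.
Most parsimonious ingroup topology: ((((Taxon 7,Taxon 2),(Taxon 1,Taxon 4)),Taxon 9),Taxon 6).
The clade {Taxon 2, Taxon 7} is supported by V: its derived state 'yes' occurs in exactly those taxa and in no other taxon (including the outgroup).

V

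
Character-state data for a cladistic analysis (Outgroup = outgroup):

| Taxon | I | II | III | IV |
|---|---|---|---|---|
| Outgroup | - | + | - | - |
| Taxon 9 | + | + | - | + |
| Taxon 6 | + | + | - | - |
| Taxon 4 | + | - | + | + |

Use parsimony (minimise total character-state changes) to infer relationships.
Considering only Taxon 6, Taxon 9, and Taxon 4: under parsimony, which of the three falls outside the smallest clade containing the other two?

Taxon 6

Character polarity is set by the outgroup: the derived state is whichever differs from the outgroup's state, so for II the derived state is '-', and for the remaining characters it is '+'.
I (derived state '+') is shared by all ingroup taxa — unites the whole ingroup.
II (derived state '-') is unique to Taxon 4 (autapomorphy; uninformative for grouping).
III (derived state '+') is unique to Taxon 4 (autapomorphy; uninformative for grouping).
Only Taxon 4 and Taxon 9 show the derived state '+' for IV, supporting them as a clade.
Most parsimonious ingroup topology: ((Taxon 9,Taxon 4),Taxon 6).
Taxon 9 and Taxon 4 share a more recent common ancestor with each other than either does with Taxon 6, so Taxon 6 is the least closely related of the three.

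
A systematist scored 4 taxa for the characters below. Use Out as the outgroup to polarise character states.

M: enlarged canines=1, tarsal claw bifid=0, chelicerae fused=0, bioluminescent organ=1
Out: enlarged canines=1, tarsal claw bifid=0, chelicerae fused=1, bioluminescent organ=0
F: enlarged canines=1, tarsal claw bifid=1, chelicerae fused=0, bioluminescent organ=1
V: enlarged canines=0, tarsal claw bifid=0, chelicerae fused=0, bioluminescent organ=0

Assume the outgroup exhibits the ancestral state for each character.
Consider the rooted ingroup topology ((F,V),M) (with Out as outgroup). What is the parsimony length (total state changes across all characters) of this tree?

Map each character onto ((F,V),M) (rooted by Out) and count the minimum state changes it requires (Fitch parsimony):
enlarged canines: 1; tarsal claw bifid: 1; chelicerae fused: 1; bioluminescent organ: 2.
Total tree length = 5.

5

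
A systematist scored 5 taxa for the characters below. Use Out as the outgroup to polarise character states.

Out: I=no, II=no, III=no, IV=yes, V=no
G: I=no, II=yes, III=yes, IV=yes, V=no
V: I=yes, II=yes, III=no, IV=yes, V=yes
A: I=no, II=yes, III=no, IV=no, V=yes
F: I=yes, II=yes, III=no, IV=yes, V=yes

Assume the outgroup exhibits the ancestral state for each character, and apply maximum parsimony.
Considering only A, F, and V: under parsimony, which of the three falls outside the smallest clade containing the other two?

A

Character polarity is set by the outgroup: the derived state is whichever differs from the outgroup's state, so for IV the derived state is 'no', and for the remaining characters it is 'yes'.
I (derived state 'yes') is shared by F and V — a synapomorphy uniting that clade.
II (derived state 'yes') is shared by all ingroup taxa — unites the whole ingroup.
III: derived state 'yes' in G only — an autapomorphy, so it tells us nothing about relationships among taxa.
IV: derived state 'no' in A only — an autapomorphy, so it tells us nothing about relationships among taxa.
V (derived state 'yes') is shared by A, F, and V — a synapomorphy uniting that clade.
Most parsimonious ingroup topology: (G,((V,F),A)).
V and F share a more recent common ancestor with each other than either does with A, so A is the least closely related of the three.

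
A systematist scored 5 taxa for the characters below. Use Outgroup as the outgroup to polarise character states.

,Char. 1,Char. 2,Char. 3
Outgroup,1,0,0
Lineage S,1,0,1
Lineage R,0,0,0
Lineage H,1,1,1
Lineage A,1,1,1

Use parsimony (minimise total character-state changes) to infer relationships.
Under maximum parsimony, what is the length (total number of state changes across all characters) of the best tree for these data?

3

Character polarity is set by the outgroup: the derived state is whichever differs from the outgroup's state, so for Char. 1 the derived state is '0', and for the remaining characters it is '1'.
Char. 1: derived state '0' in Lineage R only — an autapomorphy, so it tells us nothing about relationships among taxa.
Char. 2: derived state '1' in Lineage A and Lineage H only — synapomorphy for {Lineage A, Lineage H}.
Char. 3: derived state '1' in Lineage A, Lineage H, and Lineage S only — synapomorphy for {Lineage A, Lineage H, Lineage S}.
Most parsimonious ingroup topology: ((Lineage S,(Lineage H,Lineage A)),Lineage R).
Changes per character on this tree: Char. 1: 1; Char. 2: 1; Char. 3: 1.
Total = 3.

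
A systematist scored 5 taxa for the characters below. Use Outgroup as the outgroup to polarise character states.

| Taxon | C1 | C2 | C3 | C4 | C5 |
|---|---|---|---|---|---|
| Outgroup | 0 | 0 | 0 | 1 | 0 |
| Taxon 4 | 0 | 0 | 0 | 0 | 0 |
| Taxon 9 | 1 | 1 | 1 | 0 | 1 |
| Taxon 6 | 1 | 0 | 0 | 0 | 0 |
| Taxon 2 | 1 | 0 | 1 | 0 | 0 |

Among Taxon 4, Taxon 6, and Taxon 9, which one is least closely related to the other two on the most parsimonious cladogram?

Taxon 4

Character polarity is set by the outgroup: the derived state is whichever differs from the outgroup's state, so for C4 the derived state is '0', and for the remaining characters it is '1'.
C1: derived state '1' in Taxon 2, Taxon 6, and Taxon 9 only — synapomorphy for {Taxon 2, Taxon 6, Taxon 9}.
C2: derived state '1' in Taxon 9 only — an autapomorphy, so it tells us nothing about relationships among taxa.
C3 (derived state '1') is shared by Taxon 2 and Taxon 9 — a synapomorphy uniting that clade.
C4 (derived state '0') is shared by all ingroup taxa — unites the whole ingroup.
C5 (derived state '1') is unique to Taxon 9 (autapomorphy; uninformative for grouping).
Most parsimonious ingroup topology: (Taxon 4,((Taxon 9,Taxon 2),Taxon 6)).
Taxon 6 and Taxon 9 share a more recent common ancestor with each other than either does with Taxon 4, so Taxon 4 is the least closely related of the three.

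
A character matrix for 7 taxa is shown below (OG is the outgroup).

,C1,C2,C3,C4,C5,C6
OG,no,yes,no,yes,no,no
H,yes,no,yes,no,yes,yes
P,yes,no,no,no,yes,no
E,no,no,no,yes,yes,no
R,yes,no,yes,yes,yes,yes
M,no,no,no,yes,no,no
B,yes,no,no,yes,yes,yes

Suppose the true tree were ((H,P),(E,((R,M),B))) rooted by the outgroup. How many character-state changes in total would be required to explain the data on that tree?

12

Map each character onto ((H,P),(E,((R,M),B))) (rooted by OG) and count the minimum state changes it requires (Fitch parsimony):
C1: 3; C2: 1; C3: 2; C4: 1; C5: 2; C6: 3.
Total tree length = 12.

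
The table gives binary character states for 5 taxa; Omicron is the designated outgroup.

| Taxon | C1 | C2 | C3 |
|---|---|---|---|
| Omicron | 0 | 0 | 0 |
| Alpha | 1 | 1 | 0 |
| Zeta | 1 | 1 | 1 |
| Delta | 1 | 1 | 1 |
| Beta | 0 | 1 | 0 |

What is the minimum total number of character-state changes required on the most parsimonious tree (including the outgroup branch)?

3

The outgroup has state '0' for every character, so '1' is the derived state throughout.
C1 (derived state '1') is shared by Alpha, Delta, and Zeta — a synapomorphy uniting that clade.
All ingroup taxa share the derived state '1' for C2; it defines the ingroup but does not resolve relationships within it.
Only Delta and Zeta show the derived state '1' for C3, supporting them as a clade.
Most parsimonious ingroup topology: ((Alpha,(Zeta,Delta)),Beta).
Changes per character on this tree: C1: 1; C2: 1; C3: 1.
Total = 3.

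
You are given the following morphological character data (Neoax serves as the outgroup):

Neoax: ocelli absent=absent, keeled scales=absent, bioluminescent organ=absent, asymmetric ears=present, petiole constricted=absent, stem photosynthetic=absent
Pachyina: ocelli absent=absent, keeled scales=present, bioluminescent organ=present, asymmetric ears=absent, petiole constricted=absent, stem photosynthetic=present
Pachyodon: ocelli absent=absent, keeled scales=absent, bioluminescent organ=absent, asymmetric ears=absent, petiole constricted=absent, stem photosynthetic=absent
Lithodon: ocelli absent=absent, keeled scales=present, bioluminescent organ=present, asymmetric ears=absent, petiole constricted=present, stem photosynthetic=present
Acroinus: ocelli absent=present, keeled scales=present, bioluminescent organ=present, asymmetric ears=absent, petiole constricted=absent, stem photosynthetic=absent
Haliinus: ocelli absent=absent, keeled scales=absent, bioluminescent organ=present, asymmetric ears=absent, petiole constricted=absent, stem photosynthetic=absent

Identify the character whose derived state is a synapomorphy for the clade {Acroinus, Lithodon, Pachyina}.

Character polarity is set by the outgroup: the derived state is whichever differs from the outgroup's state, so for asymmetric ears the derived state is 'absent', and for the remaining characters it is 'present'.
ocelli absent (derived state 'present') is unique to Acroinus (autapomorphy; uninformative for grouping).
keeled scales: derived state 'present' in Acroinus, Lithodon, and Pachyina only — synapomorphy for {Acroinus, Lithodon, Pachyina}.
bioluminescent organ (derived state 'present') is shared by Acroinus, Haliinus, Lithodon, and Pachyina — a synapomorphy uniting that clade.
All ingroup taxa share the derived state 'absent' for asymmetric ears; it defines the ingroup but does not resolve relationships within it.
petiole constricted (derived state 'present') is unique to Lithodon (autapomorphy; uninformative for grouping).
Only Lithodon and Pachyina show the derived state 'present' for stem photosynthetic, supporting them as a clade.
Most parsimonious ingroup topology: ((((Pachyina,Lithodon),Acroinus),Haliinus),Pachyodon).
The clade {Acroinus, Lithodon, Pachyina} is supported by keeled scales: its derived state 'present' occurs in exactly those taxa and in no other taxon (including the outgroup).

keeled scales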